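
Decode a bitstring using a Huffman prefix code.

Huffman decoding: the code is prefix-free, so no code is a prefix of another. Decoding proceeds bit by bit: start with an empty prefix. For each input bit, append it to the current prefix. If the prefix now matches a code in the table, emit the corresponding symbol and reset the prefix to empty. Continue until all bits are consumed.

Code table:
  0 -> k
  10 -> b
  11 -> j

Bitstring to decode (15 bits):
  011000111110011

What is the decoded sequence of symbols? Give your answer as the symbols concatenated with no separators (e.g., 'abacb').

Answer: kjkkkjjbkj

Derivation:
Bit 0: prefix='0' -> emit 'k', reset
Bit 1: prefix='1' (no match yet)
Bit 2: prefix='11' -> emit 'j', reset
Bit 3: prefix='0' -> emit 'k', reset
Bit 4: prefix='0' -> emit 'k', reset
Bit 5: prefix='0' -> emit 'k', reset
Bit 6: prefix='1' (no match yet)
Bit 7: prefix='11' -> emit 'j', reset
Bit 8: prefix='1' (no match yet)
Bit 9: prefix='11' -> emit 'j', reset
Bit 10: prefix='1' (no match yet)
Bit 11: prefix='10' -> emit 'b', reset
Bit 12: prefix='0' -> emit 'k', reset
Bit 13: prefix='1' (no match yet)
Bit 14: prefix='11' -> emit 'j', reset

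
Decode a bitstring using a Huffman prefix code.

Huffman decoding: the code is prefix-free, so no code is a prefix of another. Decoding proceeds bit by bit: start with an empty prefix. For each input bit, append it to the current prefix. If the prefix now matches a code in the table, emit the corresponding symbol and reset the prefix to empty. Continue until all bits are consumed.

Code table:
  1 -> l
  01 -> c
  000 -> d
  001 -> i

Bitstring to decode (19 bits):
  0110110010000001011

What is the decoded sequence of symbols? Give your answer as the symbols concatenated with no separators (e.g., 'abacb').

Bit 0: prefix='0' (no match yet)
Bit 1: prefix='01' -> emit 'c', reset
Bit 2: prefix='1' -> emit 'l', reset
Bit 3: prefix='0' (no match yet)
Bit 4: prefix='01' -> emit 'c', reset
Bit 5: prefix='1' -> emit 'l', reset
Bit 6: prefix='0' (no match yet)
Bit 7: prefix='00' (no match yet)
Bit 8: prefix='001' -> emit 'i', reset
Bit 9: prefix='0' (no match yet)
Bit 10: prefix='00' (no match yet)
Bit 11: prefix='000' -> emit 'd', reset
Bit 12: prefix='0' (no match yet)
Bit 13: prefix='00' (no match yet)
Bit 14: prefix='000' -> emit 'd', reset
Bit 15: prefix='1' -> emit 'l', reset
Bit 16: prefix='0' (no match yet)
Bit 17: prefix='01' -> emit 'c', reset
Bit 18: prefix='1' -> emit 'l', reset

Answer: clcliddlcl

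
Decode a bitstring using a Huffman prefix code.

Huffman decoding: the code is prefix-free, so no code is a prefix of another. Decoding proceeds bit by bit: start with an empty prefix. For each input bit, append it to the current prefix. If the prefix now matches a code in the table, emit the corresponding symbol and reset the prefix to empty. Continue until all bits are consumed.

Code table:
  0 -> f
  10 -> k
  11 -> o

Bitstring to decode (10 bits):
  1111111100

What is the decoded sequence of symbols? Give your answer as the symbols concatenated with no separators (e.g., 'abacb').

Answer: ooooff

Derivation:
Bit 0: prefix='1' (no match yet)
Bit 1: prefix='11' -> emit 'o', reset
Bit 2: prefix='1' (no match yet)
Bit 3: prefix='11' -> emit 'o', reset
Bit 4: prefix='1' (no match yet)
Bit 5: prefix='11' -> emit 'o', reset
Bit 6: prefix='1' (no match yet)
Bit 7: prefix='11' -> emit 'o', reset
Bit 8: prefix='0' -> emit 'f', reset
Bit 9: prefix='0' -> emit 'f', reset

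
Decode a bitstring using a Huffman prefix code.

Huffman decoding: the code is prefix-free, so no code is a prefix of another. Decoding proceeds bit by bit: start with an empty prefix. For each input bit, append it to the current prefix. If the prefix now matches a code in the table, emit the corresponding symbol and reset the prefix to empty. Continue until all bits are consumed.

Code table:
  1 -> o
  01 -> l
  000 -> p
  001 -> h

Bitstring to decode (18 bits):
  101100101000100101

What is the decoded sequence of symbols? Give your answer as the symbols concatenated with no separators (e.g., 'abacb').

Bit 0: prefix='1' -> emit 'o', reset
Bit 1: prefix='0' (no match yet)
Bit 2: prefix='01' -> emit 'l', reset
Bit 3: prefix='1' -> emit 'o', reset
Bit 4: prefix='0' (no match yet)
Bit 5: prefix='00' (no match yet)
Bit 6: prefix='001' -> emit 'h', reset
Bit 7: prefix='0' (no match yet)
Bit 8: prefix='01' -> emit 'l', reset
Bit 9: prefix='0' (no match yet)
Bit 10: prefix='00' (no match yet)
Bit 11: prefix='000' -> emit 'p', reset
Bit 12: prefix='1' -> emit 'o', reset
Bit 13: prefix='0' (no match yet)
Bit 14: prefix='00' (no match yet)
Bit 15: prefix='001' -> emit 'h', reset
Bit 16: prefix='0' (no match yet)
Bit 17: prefix='01' -> emit 'l', reset

Answer: olohlpohl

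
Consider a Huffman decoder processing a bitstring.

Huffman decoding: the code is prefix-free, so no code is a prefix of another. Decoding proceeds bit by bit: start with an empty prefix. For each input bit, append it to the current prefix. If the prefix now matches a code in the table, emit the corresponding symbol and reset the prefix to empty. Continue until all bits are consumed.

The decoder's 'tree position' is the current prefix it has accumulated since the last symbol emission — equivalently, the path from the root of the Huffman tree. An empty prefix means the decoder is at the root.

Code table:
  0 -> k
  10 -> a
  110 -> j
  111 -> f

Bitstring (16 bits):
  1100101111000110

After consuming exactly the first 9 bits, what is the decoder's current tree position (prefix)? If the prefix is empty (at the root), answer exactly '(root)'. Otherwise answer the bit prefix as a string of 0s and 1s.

Bit 0: prefix='1' (no match yet)
Bit 1: prefix='11' (no match yet)
Bit 2: prefix='110' -> emit 'j', reset
Bit 3: prefix='0' -> emit 'k', reset
Bit 4: prefix='1' (no match yet)
Bit 5: prefix='10' -> emit 'a', reset
Bit 6: prefix='1' (no match yet)
Bit 7: prefix='11' (no match yet)
Bit 8: prefix='111' -> emit 'f', reset

Answer: (root)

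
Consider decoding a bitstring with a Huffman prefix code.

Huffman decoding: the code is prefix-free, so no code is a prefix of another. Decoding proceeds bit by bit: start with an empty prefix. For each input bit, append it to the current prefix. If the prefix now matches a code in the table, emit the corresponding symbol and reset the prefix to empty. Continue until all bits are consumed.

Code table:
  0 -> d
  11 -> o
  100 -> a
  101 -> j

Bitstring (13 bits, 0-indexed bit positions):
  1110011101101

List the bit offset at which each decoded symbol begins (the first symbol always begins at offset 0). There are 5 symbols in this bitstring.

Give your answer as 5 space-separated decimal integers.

Bit 0: prefix='1' (no match yet)
Bit 1: prefix='11' -> emit 'o', reset
Bit 2: prefix='1' (no match yet)
Bit 3: prefix='10' (no match yet)
Bit 4: prefix='100' -> emit 'a', reset
Bit 5: prefix='1' (no match yet)
Bit 6: prefix='11' -> emit 'o', reset
Bit 7: prefix='1' (no match yet)
Bit 8: prefix='10' (no match yet)
Bit 9: prefix='101' -> emit 'j', reset
Bit 10: prefix='1' (no match yet)
Bit 11: prefix='10' (no match yet)
Bit 12: prefix='101' -> emit 'j', reset

Answer: 0 2 5 7 10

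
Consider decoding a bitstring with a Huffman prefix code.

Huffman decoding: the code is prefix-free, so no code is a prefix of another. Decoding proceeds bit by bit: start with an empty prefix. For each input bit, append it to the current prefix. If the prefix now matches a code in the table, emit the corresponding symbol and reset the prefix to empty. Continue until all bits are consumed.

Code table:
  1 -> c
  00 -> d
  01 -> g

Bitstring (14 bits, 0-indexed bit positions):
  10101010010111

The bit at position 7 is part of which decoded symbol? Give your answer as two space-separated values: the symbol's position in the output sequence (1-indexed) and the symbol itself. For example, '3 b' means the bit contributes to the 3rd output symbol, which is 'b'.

Bit 0: prefix='1' -> emit 'c', reset
Bit 1: prefix='0' (no match yet)
Bit 2: prefix='01' -> emit 'g', reset
Bit 3: prefix='0' (no match yet)
Bit 4: prefix='01' -> emit 'g', reset
Bit 5: prefix='0' (no match yet)
Bit 6: prefix='01' -> emit 'g', reset
Bit 7: prefix='0' (no match yet)
Bit 8: prefix='00' -> emit 'd', reset
Bit 9: prefix='1' -> emit 'c', reset
Bit 10: prefix='0' (no match yet)
Bit 11: prefix='01' -> emit 'g', reset

Answer: 5 d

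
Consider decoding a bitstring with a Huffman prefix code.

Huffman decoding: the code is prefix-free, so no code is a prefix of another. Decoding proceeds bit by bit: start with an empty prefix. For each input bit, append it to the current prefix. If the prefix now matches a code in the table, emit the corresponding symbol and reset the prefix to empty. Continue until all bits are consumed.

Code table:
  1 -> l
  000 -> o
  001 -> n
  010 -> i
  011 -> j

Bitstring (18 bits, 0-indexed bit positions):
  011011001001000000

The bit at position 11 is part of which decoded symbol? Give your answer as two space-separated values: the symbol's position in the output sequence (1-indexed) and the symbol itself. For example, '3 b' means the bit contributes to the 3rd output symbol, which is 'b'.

Answer: 4 n

Derivation:
Bit 0: prefix='0' (no match yet)
Bit 1: prefix='01' (no match yet)
Bit 2: prefix='011' -> emit 'j', reset
Bit 3: prefix='0' (no match yet)
Bit 4: prefix='01' (no match yet)
Bit 5: prefix='011' -> emit 'j', reset
Bit 6: prefix='0' (no match yet)
Bit 7: prefix='00' (no match yet)
Bit 8: prefix='001' -> emit 'n', reset
Bit 9: prefix='0' (no match yet)
Bit 10: prefix='00' (no match yet)
Bit 11: prefix='001' -> emit 'n', reset
Bit 12: prefix='0' (no match yet)
Bit 13: prefix='00' (no match yet)
Bit 14: prefix='000' -> emit 'o', reset
Bit 15: prefix='0' (no match yet)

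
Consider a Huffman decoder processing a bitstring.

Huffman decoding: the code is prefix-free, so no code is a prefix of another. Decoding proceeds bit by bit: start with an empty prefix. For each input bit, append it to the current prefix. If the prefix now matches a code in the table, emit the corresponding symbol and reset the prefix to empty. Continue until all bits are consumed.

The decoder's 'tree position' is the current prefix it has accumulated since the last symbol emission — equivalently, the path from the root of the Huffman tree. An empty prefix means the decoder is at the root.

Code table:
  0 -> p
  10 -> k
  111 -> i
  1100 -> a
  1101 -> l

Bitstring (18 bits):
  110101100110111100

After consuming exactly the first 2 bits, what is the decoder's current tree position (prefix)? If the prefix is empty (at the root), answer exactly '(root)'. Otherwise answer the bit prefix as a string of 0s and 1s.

Answer: 11

Derivation:
Bit 0: prefix='1' (no match yet)
Bit 1: prefix='11' (no match yet)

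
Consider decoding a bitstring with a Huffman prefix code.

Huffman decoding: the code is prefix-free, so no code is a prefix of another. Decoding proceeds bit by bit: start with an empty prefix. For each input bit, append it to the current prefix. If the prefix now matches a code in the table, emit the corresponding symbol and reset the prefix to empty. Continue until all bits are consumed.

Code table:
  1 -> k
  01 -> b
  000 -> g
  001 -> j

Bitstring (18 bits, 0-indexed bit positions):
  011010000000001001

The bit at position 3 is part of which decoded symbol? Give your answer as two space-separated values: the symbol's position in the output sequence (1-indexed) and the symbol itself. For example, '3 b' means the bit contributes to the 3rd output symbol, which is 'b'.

Answer: 3 b

Derivation:
Bit 0: prefix='0' (no match yet)
Bit 1: prefix='01' -> emit 'b', reset
Bit 2: prefix='1' -> emit 'k', reset
Bit 3: prefix='0' (no match yet)
Bit 4: prefix='01' -> emit 'b', reset
Bit 5: prefix='0' (no match yet)
Bit 6: prefix='00' (no match yet)
Bit 7: prefix='000' -> emit 'g', reset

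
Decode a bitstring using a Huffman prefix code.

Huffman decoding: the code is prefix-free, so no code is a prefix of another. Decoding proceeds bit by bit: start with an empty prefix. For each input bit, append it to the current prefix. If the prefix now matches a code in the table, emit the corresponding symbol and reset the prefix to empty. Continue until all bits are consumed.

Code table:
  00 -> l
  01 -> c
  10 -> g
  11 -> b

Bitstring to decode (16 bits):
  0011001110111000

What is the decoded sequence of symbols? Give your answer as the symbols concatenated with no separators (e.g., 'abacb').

Answer: lblbgbgl

Derivation:
Bit 0: prefix='0' (no match yet)
Bit 1: prefix='00' -> emit 'l', reset
Bit 2: prefix='1' (no match yet)
Bit 3: prefix='11' -> emit 'b', reset
Bit 4: prefix='0' (no match yet)
Bit 5: prefix='00' -> emit 'l', reset
Bit 6: prefix='1' (no match yet)
Bit 7: prefix='11' -> emit 'b', reset
Bit 8: prefix='1' (no match yet)
Bit 9: prefix='10' -> emit 'g', reset
Bit 10: prefix='1' (no match yet)
Bit 11: prefix='11' -> emit 'b', reset
Bit 12: prefix='1' (no match yet)
Bit 13: prefix='10' -> emit 'g', reset
Bit 14: prefix='0' (no match yet)
Bit 15: prefix='00' -> emit 'l', reset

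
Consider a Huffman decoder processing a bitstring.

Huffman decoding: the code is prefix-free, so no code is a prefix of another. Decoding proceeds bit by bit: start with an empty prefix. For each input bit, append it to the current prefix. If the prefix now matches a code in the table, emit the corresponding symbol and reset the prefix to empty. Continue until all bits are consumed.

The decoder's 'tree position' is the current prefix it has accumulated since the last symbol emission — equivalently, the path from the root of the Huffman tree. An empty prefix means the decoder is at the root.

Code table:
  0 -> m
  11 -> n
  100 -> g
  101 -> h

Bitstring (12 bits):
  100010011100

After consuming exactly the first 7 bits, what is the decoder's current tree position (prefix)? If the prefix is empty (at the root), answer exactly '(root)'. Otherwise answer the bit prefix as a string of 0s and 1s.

Bit 0: prefix='1' (no match yet)
Bit 1: prefix='10' (no match yet)
Bit 2: prefix='100' -> emit 'g', reset
Bit 3: prefix='0' -> emit 'm', reset
Bit 4: prefix='1' (no match yet)
Bit 5: prefix='10' (no match yet)
Bit 6: prefix='100' -> emit 'g', reset

Answer: (root)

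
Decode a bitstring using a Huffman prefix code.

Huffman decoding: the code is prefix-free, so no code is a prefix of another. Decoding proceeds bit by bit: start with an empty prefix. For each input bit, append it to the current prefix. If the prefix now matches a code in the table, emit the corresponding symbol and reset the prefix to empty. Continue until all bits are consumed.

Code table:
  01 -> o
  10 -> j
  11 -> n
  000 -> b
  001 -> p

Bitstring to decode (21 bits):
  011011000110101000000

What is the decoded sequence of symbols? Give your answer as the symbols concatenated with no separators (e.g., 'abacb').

Answer: ojnbnoobb

Derivation:
Bit 0: prefix='0' (no match yet)
Bit 1: prefix='01' -> emit 'o', reset
Bit 2: prefix='1' (no match yet)
Bit 3: prefix='10' -> emit 'j', reset
Bit 4: prefix='1' (no match yet)
Bit 5: prefix='11' -> emit 'n', reset
Bit 6: prefix='0' (no match yet)
Bit 7: prefix='00' (no match yet)
Bit 8: prefix='000' -> emit 'b', reset
Bit 9: prefix='1' (no match yet)
Bit 10: prefix='11' -> emit 'n', reset
Bit 11: prefix='0' (no match yet)
Bit 12: prefix='01' -> emit 'o', reset
Bit 13: prefix='0' (no match yet)
Bit 14: prefix='01' -> emit 'o', reset
Bit 15: prefix='0' (no match yet)
Bit 16: prefix='00' (no match yet)
Bit 17: prefix='000' -> emit 'b', reset
Bit 18: prefix='0' (no match yet)
Bit 19: prefix='00' (no match yet)
Bit 20: prefix='000' -> emit 'b', reset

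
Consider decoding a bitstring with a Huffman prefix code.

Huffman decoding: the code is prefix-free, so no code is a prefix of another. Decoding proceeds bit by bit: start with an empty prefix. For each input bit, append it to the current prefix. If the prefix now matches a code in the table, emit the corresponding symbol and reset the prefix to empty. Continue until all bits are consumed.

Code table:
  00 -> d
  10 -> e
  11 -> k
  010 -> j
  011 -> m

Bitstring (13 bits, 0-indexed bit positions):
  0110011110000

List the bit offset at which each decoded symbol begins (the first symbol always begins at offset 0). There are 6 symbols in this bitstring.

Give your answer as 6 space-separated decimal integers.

Bit 0: prefix='0' (no match yet)
Bit 1: prefix='01' (no match yet)
Bit 2: prefix='011' -> emit 'm', reset
Bit 3: prefix='0' (no match yet)
Bit 4: prefix='00' -> emit 'd', reset
Bit 5: prefix='1' (no match yet)
Bit 6: prefix='11' -> emit 'k', reset
Bit 7: prefix='1' (no match yet)
Bit 8: prefix='11' -> emit 'k', reset
Bit 9: prefix='0' (no match yet)
Bit 10: prefix='00' -> emit 'd', reset
Bit 11: prefix='0' (no match yet)
Bit 12: prefix='00' -> emit 'd', reset

Answer: 0 3 5 7 9 11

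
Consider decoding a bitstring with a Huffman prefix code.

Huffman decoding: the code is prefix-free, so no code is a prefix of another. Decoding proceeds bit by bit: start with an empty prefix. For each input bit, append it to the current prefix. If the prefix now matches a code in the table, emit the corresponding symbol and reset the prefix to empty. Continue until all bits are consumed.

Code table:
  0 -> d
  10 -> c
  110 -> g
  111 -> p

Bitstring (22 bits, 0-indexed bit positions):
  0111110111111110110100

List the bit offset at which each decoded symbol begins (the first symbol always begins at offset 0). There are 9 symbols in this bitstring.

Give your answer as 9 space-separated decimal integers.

Answer: 0 1 4 7 10 13 16 19 21

Derivation:
Bit 0: prefix='0' -> emit 'd', reset
Bit 1: prefix='1' (no match yet)
Bit 2: prefix='11' (no match yet)
Bit 3: prefix='111' -> emit 'p', reset
Bit 4: prefix='1' (no match yet)
Bit 5: prefix='11' (no match yet)
Bit 6: prefix='110' -> emit 'g', reset
Bit 7: prefix='1' (no match yet)
Bit 8: prefix='11' (no match yet)
Bit 9: prefix='111' -> emit 'p', reset
Bit 10: prefix='1' (no match yet)
Bit 11: prefix='11' (no match yet)
Bit 12: prefix='111' -> emit 'p', reset
Bit 13: prefix='1' (no match yet)
Bit 14: prefix='11' (no match yet)
Bit 15: prefix='110' -> emit 'g', reset
Bit 16: prefix='1' (no match yet)
Bit 17: prefix='11' (no match yet)
Bit 18: prefix='110' -> emit 'g', reset
Bit 19: prefix='1' (no match yet)
Bit 20: prefix='10' -> emit 'c', reset
Bit 21: prefix='0' -> emit 'd', reset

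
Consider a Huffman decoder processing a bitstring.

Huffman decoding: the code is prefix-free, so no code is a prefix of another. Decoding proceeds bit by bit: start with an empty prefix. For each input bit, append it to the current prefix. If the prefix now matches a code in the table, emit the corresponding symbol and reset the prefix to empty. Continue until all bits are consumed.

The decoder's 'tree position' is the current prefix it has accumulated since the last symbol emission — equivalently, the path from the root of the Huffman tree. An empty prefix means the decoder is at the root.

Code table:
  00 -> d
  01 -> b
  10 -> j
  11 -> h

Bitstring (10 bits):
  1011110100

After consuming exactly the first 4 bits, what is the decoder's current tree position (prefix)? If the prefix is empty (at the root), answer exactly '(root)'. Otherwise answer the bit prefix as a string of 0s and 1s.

Bit 0: prefix='1' (no match yet)
Bit 1: prefix='10' -> emit 'j', reset
Bit 2: prefix='1' (no match yet)
Bit 3: prefix='11' -> emit 'h', reset

Answer: (root)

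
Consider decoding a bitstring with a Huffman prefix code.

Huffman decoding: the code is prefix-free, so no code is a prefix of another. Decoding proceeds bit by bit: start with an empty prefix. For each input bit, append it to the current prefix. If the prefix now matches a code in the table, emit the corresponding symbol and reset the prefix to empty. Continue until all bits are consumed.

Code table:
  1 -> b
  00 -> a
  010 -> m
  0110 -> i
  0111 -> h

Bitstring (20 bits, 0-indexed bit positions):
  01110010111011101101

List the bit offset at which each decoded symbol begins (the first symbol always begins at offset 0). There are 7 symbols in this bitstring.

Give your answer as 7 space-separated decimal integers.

Bit 0: prefix='0' (no match yet)
Bit 1: prefix='01' (no match yet)
Bit 2: prefix='011' (no match yet)
Bit 3: prefix='0111' -> emit 'h', reset
Bit 4: prefix='0' (no match yet)
Bit 5: prefix='00' -> emit 'a', reset
Bit 6: prefix='1' -> emit 'b', reset
Bit 7: prefix='0' (no match yet)
Bit 8: prefix='01' (no match yet)
Bit 9: prefix='011' (no match yet)
Bit 10: prefix='0111' -> emit 'h', reset
Bit 11: prefix='0' (no match yet)
Bit 12: prefix='01' (no match yet)
Bit 13: prefix='011' (no match yet)
Bit 14: prefix='0111' -> emit 'h', reset
Bit 15: prefix='0' (no match yet)
Bit 16: prefix='01' (no match yet)
Bit 17: prefix='011' (no match yet)
Bit 18: prefix='0110' -> emit 'i', reset
Bit 19: prefix='1' -> emit 'b', reset

Answer: 0 4 6 7 11 15 19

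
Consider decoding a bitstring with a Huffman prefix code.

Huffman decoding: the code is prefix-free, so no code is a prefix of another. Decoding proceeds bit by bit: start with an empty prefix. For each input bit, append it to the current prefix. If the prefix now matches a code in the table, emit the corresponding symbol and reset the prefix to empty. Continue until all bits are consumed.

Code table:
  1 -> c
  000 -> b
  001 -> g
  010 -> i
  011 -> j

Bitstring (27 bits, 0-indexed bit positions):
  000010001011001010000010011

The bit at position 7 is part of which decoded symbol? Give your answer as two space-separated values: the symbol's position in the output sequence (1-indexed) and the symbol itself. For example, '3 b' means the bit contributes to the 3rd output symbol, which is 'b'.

Answer: 3 g

Derivation:
Bit 0: prefix='0' (no match yet)
Bit 1: prefix='00' (no match yet)
Bit 2: prefix='000' -> emit 'b', reset
Bit 3: prefix='0' (no match yet)
Bit 4: prefix='01' (no match yet)
Bit 5: prefix='010' -> emit 'i', reset
Bit 6: prefix='0' (no match yet)
Bit 7: prefix='00' (no match yet)
Bit 8: prefix='001' -> emit 'g', reset
Bit 9: prefix='0' (no match yet)
Bit 10: prefix='01' (no match yet)
Bit 11: prefix='011' -> emit 'j', reset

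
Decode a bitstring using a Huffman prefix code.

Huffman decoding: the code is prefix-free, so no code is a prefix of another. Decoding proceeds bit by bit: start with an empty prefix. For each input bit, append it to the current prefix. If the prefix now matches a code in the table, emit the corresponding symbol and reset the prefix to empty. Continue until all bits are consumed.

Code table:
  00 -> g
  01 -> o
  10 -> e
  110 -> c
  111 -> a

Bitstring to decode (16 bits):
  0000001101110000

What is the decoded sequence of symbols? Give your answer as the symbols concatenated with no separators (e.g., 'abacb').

Bit 0: prefix='0' (no match yet)
Bit 1: prefix='00' -> emit 'g', reset
Bit 2: prefix='0' (no match yet)
Bit 3: prefix='00' -> emit 'g', reset
Bit 4: prefix='0' (no match yet)
Bit 5: prefix='00' -> emit 'g', reset
Bit 6: prefix='1' (no match yet)
Bit 7: prefix='11' (no match yet)
Bit 8: prefix='110' -> emit 'c', reset
Bit 9: prefix='1' (no match yet)
Bit 10: prefix='11' (no match yet)
Bit 11: prefix='111' -> emit 'a', reset
Bit 12: prefix='0' (no match yet)
Bit 13: prefix='00' -> emit 'g', reset
Bit 14: prefix='0' (no match yet)
Bit 15: prefix='00' -> emit 'g', reset

Answer: gggcagg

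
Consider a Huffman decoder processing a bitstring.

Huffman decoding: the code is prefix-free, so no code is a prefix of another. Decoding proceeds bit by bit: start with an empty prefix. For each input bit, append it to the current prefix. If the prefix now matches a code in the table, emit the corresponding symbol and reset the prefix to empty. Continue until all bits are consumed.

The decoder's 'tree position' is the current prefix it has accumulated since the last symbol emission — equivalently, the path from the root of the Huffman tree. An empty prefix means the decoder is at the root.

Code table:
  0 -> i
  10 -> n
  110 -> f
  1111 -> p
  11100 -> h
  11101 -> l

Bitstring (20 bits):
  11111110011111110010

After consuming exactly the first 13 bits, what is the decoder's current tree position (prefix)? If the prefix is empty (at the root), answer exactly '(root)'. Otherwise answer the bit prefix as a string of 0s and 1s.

Bit 0: prefix='1' (no match yet)
Bit 1: prefix='11' (no match yet)
Bit 2: prefix='111' (no match yet)
Bit 3: prefix='1111' -> emit 'p', reset
Bit 4: prefix='1' (no match yet)
Bit 5: prefix='11' (no match yet)
Bit 6: prefix='111' (no match yet)
Bit 7: prefix='1110' (no match yet)
Bit 8: prefix='11100' -> emit 'h', reset
Bit 9: prefix='1' (no match yet)
Bit 10: prefix='11' (no match yet)
Bit 11: prefix='111' (no match yet)
Bit 12: prefix='1111' -> emit 'p', reset

Answer: (root)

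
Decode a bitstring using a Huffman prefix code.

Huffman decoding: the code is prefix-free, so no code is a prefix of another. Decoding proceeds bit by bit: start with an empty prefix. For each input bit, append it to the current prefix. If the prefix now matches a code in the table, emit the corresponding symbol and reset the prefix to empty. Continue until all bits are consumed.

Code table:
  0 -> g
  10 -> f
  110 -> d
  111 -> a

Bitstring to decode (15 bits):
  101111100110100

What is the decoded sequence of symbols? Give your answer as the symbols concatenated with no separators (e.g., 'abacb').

Answer: fadgdfg

Derivation:
Bit 0: prefix='1' (no match yet)
Bit 1: prefix='10' -> emit 'f', reset
Bit 2: prefix='1' (no match yet)
Bit 3: prefix='11' (no match yet)
Bit 4: prefix='111' -> emit 'a', reset
Bit 5: prefix='1' (no match yet)
Bit 6: prefix='11' (no match yet)
Bit 7: prefix='110' -> emit 'd', reset
Bit 8: prefix='0' -> emit 'g', reset
Bit 9: prefix='1' (no match yet)
Bit 10: prefix='11' (no match yet)
Bit 11: prefix='110' -> emit 'd', reset
Bit 12: prefix='1' (no match yet)
Bit 13: prefix='10' -> emit 'f', reset
Bit 14: prefix='0' -> emit 'g', reset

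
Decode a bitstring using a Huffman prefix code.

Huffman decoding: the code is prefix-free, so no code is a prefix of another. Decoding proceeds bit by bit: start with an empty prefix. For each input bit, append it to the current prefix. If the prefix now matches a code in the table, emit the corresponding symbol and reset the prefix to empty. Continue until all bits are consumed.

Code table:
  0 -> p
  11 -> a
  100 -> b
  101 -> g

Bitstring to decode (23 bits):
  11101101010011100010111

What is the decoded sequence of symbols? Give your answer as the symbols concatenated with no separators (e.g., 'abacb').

Answer: aggpbabpga

Derivation:
Bit 0: prefix='1' (no match yet)
Bit 1: prefix='11' -> emit 'a', reset
Bit 2: prefix='1' (no match yet)
Bit 3: prefix='10' (no match yet)
Bit 4: prefix='101' -> emit 'g', reset
Bit 5: prefix='1' (no match yet)
Bit 6: prefix='10' (no match yet)
Bit 7: prefix='101' -> emit 'g', reset
Bit 8: prefix='0' -> emit 'p', reset
Bit 9: prefix='1' (no match yet)
Bit 10: prefix='10' (no match yet)
Bit 11: prefix='100' -> emit 'b', reset
Bit 12: prefix='1' (no match yet)
Bit 13: prefix='11' -> emit 'a', reset
Bit 14: prefix='1' (no match yet)
Bit 15: prefix='10' (no match yet)
Bit 16: prefix='100' -> emit 'b', reset
Bit 17: prefix='0' -> emit 'p', reset
Bit 18: prefix='1' (no match yet)
Bit 19: prefix='10' (no match yet)
Bit 20: prefix='101' -> emit 'g', reset
Bit 21: prefix='1' (no match yet)
Bit 22: prefix='11' -> emit 'a', reset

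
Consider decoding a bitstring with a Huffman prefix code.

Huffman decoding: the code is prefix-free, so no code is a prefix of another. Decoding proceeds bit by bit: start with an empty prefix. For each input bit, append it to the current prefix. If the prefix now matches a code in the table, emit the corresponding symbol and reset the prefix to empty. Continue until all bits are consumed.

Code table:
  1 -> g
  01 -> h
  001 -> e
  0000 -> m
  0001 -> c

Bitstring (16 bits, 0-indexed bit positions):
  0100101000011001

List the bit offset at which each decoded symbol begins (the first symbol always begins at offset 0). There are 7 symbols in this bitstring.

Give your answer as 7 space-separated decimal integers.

Bit 0: prefix='0' (no match yet)
Bit 1: prefix='01' -> emit 'h', reset
Bit 2: prefix='0' (no match yet)
Bit 3: prefix='00' (no match yet)
Bit 4: prefix='001' -> emit 'e', reset
Bit 5: prefix='0' (no match yet)
Bit 6: prefix='01' -> emit 'h', reset
Bit 7: prefix='0' (no match yet)
Bit 8: prefix='00' (no match yet)
Bit 9: prefix='000' (no match yet)
Bit 10: prefix='0000' -> emit 'm', reset
Bit 11: prefix='1' -> emit 'g', reset
Bit 12: prefix='1' -> emit 'g', reset
Bit 13: prefix='0' (no match yet)
Bit 14: prefix='00' (no match yet)
Bit 15: prefix='001' -> emit 'e', reset

Answer: 0 2 5 7 11 12 13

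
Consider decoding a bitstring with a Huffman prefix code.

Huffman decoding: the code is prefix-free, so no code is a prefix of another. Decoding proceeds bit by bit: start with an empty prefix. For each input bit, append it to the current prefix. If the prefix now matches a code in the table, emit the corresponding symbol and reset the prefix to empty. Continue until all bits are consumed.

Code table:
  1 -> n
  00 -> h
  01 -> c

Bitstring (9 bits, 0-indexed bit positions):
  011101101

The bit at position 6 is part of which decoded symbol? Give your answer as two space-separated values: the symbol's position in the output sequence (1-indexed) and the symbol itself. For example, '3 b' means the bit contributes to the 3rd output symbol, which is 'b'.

Bit 0: prefix='0' (no match yet)
Bit 1: prefix='01' -> emit 'c', reset
Bit 2: prefix='1' -> emit 'n', reset
Bit 3: prefix='1' -> emit 'n', reset
Bit 4: prefix='0' (no match yet)
Bit 5: prefix='01' -> emit 'c', reset
Bit 6: prefix='1' -> emit 'n', reset
Bit 7: prefix='0' (no match yet)
Bit 8: prefix='01' -> emit 'c', reset

Answer: 5 n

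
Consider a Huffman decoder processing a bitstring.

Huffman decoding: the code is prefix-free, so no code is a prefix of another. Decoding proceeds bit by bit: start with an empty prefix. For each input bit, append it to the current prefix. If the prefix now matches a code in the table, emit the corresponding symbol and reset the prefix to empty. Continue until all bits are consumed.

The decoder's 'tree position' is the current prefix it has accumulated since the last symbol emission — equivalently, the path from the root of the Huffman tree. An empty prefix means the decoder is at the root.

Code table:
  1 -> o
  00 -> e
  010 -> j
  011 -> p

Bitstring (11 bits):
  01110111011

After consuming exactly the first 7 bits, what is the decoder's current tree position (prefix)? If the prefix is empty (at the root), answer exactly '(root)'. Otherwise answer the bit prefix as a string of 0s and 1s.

Answer: (root)

Derivation:
Bit 0: prefix='0' (no match yet)
Bit 1: prefix='01' (no match yet)
Bit 2: prefix='011' -> emit 'p', reset
Bit 3: prefix='1' -> emit 'o', reset
Bit 4: prefix='0' (no match yet)
Bit 5: prefix='01' (no match yet)
Bit 6: prefix='011' -> emit 'p', reset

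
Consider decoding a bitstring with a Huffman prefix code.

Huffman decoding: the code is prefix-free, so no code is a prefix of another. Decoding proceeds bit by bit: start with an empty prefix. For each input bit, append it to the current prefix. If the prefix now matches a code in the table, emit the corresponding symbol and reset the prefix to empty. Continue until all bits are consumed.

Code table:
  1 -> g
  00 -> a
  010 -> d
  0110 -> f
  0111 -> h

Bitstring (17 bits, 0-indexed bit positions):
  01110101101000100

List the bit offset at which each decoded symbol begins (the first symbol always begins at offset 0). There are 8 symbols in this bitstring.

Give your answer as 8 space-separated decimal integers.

Bit 0: prefix='0' (no match yet)
Bit 1: prefix='01' (no match yet)
Bit 2: prefix='011' (no match yet)
Bit 3: prefix='0111' -> emit 'h', reset
Bit 4: prefix='0' (no match yet)
Bit 5: prefix='01' (no match yet)
Bit 6: prefix='010' -> emit 'd', reset
Bit 7: prefix='1' -> emit 'g', reset
Bit 8: prefix='1' -> emit 'g', reset
Bit 9: prefix='0' (no match yet)
Bit 10: prefix='01' (no match yet)
Bit 11: prefix='010' -> emit 'd', reset
Bit 12: prefix='0' (no match yet)
Bit 13: prefix='00' -> emit 'a', reset
Bit 14: prefix='1' -> emit 'g', reset
Bit 15: prefix='0' (no match yet)
Bit 16: prefix='00' -> emit 'a', reset

Answer: 0 4 7 8 9 12 14 15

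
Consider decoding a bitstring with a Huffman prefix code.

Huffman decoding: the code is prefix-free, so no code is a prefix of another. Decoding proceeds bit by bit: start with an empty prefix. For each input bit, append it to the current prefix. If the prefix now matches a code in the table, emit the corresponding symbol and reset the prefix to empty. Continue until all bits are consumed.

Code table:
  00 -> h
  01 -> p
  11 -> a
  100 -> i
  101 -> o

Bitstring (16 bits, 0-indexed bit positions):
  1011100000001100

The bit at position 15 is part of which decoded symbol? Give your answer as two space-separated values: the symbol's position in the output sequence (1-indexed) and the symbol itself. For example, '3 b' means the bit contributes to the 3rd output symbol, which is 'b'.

Bit 0: prefix='1' (no match yet)
Bit 1: prefix='10' (no match yet)
Bit 2: prefix='101' -> emit 'o', reset
Bit 3: prefix='1' (no match yet)
Bit 4: prefix='11' -> emit 'a', reset
Bit 5: prefix='0' (no match yet)
Bit 6: prefix='00' -> emit 'h', reset
Bit 7: prefix='0' (no match yet)
Bit 8: prefix='00' -> emit 'h', reset
Bit 9: prefix='0' (no match yet)
Bit 10: prefix='00' -> emit 'h', reset
Bit 11: prefix='0' (no match yet)
Bit 12: prefix='01' -> emit 'p', reset
Bit 13: prefix='1' (no match yet)
Bit 14: prefix='10' (no match yet)
Bit 15: prefix='100' -> emit 'i', reset

Answer: 7 i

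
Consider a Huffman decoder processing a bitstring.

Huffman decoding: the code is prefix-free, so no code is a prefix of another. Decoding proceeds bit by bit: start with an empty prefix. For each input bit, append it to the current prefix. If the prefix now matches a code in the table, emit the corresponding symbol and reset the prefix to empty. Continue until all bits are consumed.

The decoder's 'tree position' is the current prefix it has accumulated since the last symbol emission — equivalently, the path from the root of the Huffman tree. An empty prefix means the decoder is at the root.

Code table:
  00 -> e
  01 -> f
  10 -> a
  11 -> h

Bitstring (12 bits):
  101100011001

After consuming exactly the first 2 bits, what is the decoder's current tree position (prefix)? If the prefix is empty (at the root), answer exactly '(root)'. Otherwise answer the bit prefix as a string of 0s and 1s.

Answer: (root)

Derivation:
Bit 0: prefix='1' (no match yet)
Bit 1: prefix='10' -> emit 'a', reset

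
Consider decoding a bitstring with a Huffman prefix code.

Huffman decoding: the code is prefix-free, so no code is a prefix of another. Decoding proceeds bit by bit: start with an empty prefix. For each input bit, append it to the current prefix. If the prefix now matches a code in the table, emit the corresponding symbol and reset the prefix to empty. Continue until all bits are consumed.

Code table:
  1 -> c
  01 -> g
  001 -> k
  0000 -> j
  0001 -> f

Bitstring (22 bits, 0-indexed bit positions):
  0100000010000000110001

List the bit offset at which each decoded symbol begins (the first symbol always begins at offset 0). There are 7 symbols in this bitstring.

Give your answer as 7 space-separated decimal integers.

Answer: 0 2 6 9 13 17 18

Derivation:
Bit 0: prefix='0' (no match yet)
Bit 1: prefix='01' -> emit 'g', reset
Bit 2: prefix='0' (no match yet)
Bit 3: prefix='00' (no match yet)
Bit 4: prefix='000' (no match yet)
Bit 5: prefix='0000' -> emit 'j', reset
Bit 6: prefix='0' (no match yet)
Bit 7: prefix='00' (no match yet)
Bit 8: prefix='001' -> emit 'k', reset
Bit 9: prefix='0' (no match yet)
Bit 10: prefix='00' (no match yet)
Bit 11: prefix='000' (no match yet)
Bit 12: prefix='0000' -> emit 'j', reset
Bit 13: prefix='0' (no match yet)
Bit 14: prefix='00' (no match yet)
Bit 15: prefix='000' (no match yet)
Bit 16: prefix='0001' -> emit 'f', reset
Bit 17: prefix='1' -> emit 'c', reset
Bit 18: prefix='0' (no match yet)
Bit 19: prefix='00' (no match yet)
Bit 20: prefix='000' (no match yet)
Bit 21: prefix='0001' -> emit 'f', reset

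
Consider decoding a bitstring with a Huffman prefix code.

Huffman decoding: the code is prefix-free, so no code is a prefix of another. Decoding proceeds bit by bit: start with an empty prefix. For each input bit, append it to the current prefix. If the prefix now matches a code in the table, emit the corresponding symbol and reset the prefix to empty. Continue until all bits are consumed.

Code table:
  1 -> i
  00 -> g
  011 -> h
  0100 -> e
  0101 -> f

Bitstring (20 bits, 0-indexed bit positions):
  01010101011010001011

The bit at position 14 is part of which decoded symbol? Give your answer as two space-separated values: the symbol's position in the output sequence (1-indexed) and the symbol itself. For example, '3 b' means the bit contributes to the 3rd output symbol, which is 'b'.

Answer: 4 e

Derivation:
Bit 0: prefix='0' (no match yet)
Bit 1: prefix='01' (no match yet)
Bit 2: prefix='010' (no match yet)
Bit 3: prefix='0101' -> emit 'f', reset
Bit 4: prefix='0' (no match yet)
Bit 5: prefix='01' (no match yet)
Bit 6: prefix='010' (no match yet)
Bit 7: prefix='0101' -> emit 'f', reset
Bit 8: prefix='0' (no match yet)
Bit 9: prefix='01' (no match yet)
Bit 10: prefix='011' -> emit 'h', reset
Bit 11: prefix='0' (no match yet)
Bit 12: prefix='01' (no match yet)
Bit 13: prefix='010' (no match yet)
Bit 14: prefix='0100' -> emit 'e', reset
Bit 15: prefix='0' (no match yet)
Bit 16: prefix='01' (no match yet)
Bit 17: prefix='010' (no match yet)
Bit 18: prefix='0101' -> emit 'f', reset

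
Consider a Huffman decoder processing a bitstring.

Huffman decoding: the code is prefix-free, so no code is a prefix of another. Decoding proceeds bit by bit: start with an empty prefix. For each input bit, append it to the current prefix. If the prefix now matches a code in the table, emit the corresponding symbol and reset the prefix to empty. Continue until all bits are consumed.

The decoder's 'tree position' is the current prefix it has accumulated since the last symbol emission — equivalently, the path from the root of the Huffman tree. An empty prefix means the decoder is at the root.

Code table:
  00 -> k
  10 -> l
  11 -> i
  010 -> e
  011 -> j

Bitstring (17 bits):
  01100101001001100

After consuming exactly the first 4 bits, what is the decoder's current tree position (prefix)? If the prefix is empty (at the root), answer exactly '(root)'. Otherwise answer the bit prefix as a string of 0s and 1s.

Bit 0: prefix='0' (no match yet)
Bit 1: prefix='01' (no match yet)
Bit 2: prefix='011' -> emit 'j', reset
Bit 3: prefix='0' (no match yet)

Answer: 0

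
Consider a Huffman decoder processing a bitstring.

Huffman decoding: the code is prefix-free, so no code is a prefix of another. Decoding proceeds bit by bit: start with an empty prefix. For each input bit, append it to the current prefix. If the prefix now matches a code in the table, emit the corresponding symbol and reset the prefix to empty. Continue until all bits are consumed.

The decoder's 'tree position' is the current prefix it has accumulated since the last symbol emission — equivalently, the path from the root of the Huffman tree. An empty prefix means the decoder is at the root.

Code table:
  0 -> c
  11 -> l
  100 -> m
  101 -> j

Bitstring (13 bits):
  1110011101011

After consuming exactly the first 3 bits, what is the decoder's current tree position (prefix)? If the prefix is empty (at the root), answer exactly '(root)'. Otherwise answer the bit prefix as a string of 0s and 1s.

Bit 0: prefix='1' (no match yet)
Bit 1: prefix='11' -> emit 'l', reset
Bit 2: prefix='1' (no match yet)

Answer: 1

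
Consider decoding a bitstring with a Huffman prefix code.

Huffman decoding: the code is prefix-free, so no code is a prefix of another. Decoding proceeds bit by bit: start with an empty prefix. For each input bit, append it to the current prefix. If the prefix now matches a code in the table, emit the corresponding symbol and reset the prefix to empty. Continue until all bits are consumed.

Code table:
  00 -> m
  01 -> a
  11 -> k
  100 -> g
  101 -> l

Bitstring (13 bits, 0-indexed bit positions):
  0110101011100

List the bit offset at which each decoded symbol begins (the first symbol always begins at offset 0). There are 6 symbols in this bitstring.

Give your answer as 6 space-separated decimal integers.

Bit 0: prefix='0' (no match yet)
Bit 1: prefix='01' -> emit 'a', reset
Bit 2: prefix='1' (no match yet)
Bit 3: prefix='10' (no match yet)
Bit 4: prefix='101' -> emit 'l', reset
Bit 5: prefix='0' (no match yet)
Bit 6: prefix='01' -> emit 'a', reset
Bit 7: prefix='0' (no match yet)
Bit 8: prefix='01' -> emit 'a', reset
Bit 9: prefix='1' (no match yet)
Bit 10: prefix='11' -> emit 'k', reset
Bit 11: prefix='0' (no match yet)
Bit 12: prefix='00' -> emit 'm', reset

Answer: 0 2 5 7 9 11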